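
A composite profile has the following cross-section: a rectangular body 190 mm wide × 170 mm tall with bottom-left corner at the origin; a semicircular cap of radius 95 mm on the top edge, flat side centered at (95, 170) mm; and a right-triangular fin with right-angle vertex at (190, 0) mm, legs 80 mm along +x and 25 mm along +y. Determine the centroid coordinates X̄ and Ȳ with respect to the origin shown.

X̄ = 97.56 mm, Ȳ = 120.81 mm

rectangular body: A = 190 × 170 = 32300.00, centroid at (95.00, 85.00).
semicircular top: A = ½π·95² = 14176.44, centroid at (95.00, 210.32).
triangular fin: A = ½·80·25 = 1000.00, centroid at (216.67, 8.33).
ΣA = 47476.44 mm²
ΣAX̄ = (32300.00)(95.00) + (14176.44)(95.00) + (1000.00)(216.67) = 4631928.17 mm³
ΣAȲ = (32300.00)(85.00) + (14176.44)(210.32) + (1000.00)(8.33) = 5735410.93 mm³
X̄ = 4631928.17 / 47476.44 = 97.56 mm
Ȳ = 5735410.93 / 47476.44 = 120.81 mm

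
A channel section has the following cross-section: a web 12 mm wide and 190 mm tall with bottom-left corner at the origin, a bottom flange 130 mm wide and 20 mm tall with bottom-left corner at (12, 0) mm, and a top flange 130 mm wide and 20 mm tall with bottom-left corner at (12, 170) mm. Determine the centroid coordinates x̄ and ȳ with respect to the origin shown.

Part | A | x̄ᵢ | ȳᵢ | A·x̄ᵢ | A·ȳᵢ
web | 2280.00 | 6.00 | 95.00 | 13680.00 | 216600.00
bottom flange | 2600.00 | 77.00 | 10.00 | 200200.00 | 26000.00
top flange | 2600.00 | 77.00 | 180.00 | 200200.00 | 468000.00
Σ | 7480.00 |  |  | 414080.00 | 710600.00
x̄ = 414080.00 / 7480.00 = 55.36 mm
ȳ = 710600.00 / 7480.00 = 95.00 mm

x̄ = 55.36 mm, ȳ = 95.00 mm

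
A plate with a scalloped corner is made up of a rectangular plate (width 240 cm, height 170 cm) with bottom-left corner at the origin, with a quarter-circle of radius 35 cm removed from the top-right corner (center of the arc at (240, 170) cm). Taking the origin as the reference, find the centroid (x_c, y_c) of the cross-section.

x_c = 117.46 cm, y_c = 83.31 cm

plate: A = 240 × 170 = 40800.00, centroid at (120.00, 85.00).
removed quarter-circle: A = −¼π·35² = -962.11, centroid at (225.15, 155.15).
ΣA = 39837.89 cm²
ΣAx_c = (40800.00)(120.00) + (-962.11)(225.15) = 4679384.61 cm³
ΣAy_c = (40800.00)(85.00) + (-962.11)(155.15) = 3318732.50 cm³
x_c = 4679384.61 / 39837.89 = 117.46 cm
y_c = 3318732.50 / 39837.89 = 83.31 cm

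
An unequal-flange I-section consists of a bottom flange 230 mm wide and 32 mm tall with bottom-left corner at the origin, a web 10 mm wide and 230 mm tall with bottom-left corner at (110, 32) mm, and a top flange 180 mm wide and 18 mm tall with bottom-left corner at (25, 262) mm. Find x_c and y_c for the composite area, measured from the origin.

x_c = 115.00 mm, y_c = 103.40 mm

bottom flange: A = 230 × 32 = 7360.00, centroid at (115.00, 16.00).
web: A = 10 × 230 = 2300.00, centroid at (115.00, 147.00).
top flange: A = 180 × 18 = 3240.00, centroid at (115.00, 271.00).
ΣA = 12900.00 mm², ΣAx_c = 1483500.00 mm³, ΣAy_c = 1333900.00 mm³.
x_c = 1483500.00/12900.00 = 115.00 mm; y_c = 1333900.00/12900.00 = 103.40 mm.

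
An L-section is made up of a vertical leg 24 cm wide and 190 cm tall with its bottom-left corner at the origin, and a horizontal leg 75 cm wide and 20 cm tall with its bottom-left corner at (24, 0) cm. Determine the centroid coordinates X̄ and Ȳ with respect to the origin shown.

X̄ = 24.25 cm, Ȳ = 73.96 cm

vertical leg: A = 24 × 190 = 4560.00, centroid at (12.00, 95.00).
horizontal leg: A = 75 × 20 = 1500.00, centroid at (61.50, 10.00).
ΣA = 6060.00 cm², ΣAX̄ = 146970.00 cm³, ΣAȲ = 448200.00 cm³.
X̄ = 146970.00/6060.00 = 24.25 cm; Ȳ = 448200.00/6060.00 = 73.96 cm.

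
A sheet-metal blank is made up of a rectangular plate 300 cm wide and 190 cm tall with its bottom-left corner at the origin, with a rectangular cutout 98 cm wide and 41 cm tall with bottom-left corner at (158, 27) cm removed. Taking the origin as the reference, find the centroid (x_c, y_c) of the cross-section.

x_c = 145.68 cm, y_c = 98.60 cm

plate: A = 300 × 190 = 57000.00, centroid at (150.00, 95.00).
hole: A = −(98 × 41) = -4018.00, centroid at (207.00, 47.50).
ΣA = 52982.00 cm², ΣAx_c = 7718274.00 cm³, ΣAy_c = 5224145.00 cm³.
x_c = 7718274.00/52982.00 = 145.68 cm; y_c = 5224145.00/52982.00 = 98.60 cm.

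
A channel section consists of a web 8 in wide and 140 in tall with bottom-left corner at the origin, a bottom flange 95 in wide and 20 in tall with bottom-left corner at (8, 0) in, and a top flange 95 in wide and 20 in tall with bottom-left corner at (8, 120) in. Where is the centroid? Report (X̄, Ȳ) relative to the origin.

X̄ = 43.78 in, Ȳ = 70.00 in

web: A = 8 × 140 = 1120.00, centroid at (4.00, 70.00).
bottom flange: A = 95 × 20 = 1900.00, centroid at (55.50, 10.00).
top flange: A = 95 × 20 = 1900.00, centroid at (55.50, 130.00).
ΣA = 4920.00 in²
ΣAX̄ = (1120.00)(4.00) + (1900.00)(55.50) + (1900.00)(55.50) = 215380.00 in³
ΣAȲ = (1120.00)(70.00) + (1900.00)(10.00) + (1900.00)(130.00) = 344400.00 in³
X̄ = 215380.00 / 4920.00 = 43.78 in
Ȳ = 344400.00 / 4920.00 = 70.00 in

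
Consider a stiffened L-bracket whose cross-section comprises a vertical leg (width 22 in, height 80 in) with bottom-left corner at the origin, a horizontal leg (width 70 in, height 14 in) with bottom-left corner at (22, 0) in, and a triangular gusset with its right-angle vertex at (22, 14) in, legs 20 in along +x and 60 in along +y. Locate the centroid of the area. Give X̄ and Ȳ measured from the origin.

X̄ = 27.67 in, Ȳ = 29.24 in

vertical leg: A = 22 × 80 = 1760.00, centroid at (11.00, 40.00).
horizontal leg: A = 70 × 14 = 980.00, centroid at (57.00, 7.00).
gusset: A = ½·20·60 = 600.00, centroid at (28.67, 34.00).
ΣA = 3340.00 in², ΣAX̄ = 92420.00 in³, ΣAȲ = 97660.00 in³.
X̄ = 92420.00/3340.00 = 27.67 in; Ȳ = 97660.00/3340.00 = 29.24 in.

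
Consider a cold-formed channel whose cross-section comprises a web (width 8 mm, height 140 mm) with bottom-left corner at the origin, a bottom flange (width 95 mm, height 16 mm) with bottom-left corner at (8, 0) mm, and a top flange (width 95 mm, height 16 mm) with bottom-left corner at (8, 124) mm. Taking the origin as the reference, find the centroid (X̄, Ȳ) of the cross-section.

web: A = 8 × 140 = 1120.00, centroid at (4.00, 70.00).
bottom flange: A = 95 × 16 = 1520.00, centroid at (55.50, 8.00).
top flange: A = 95 × 16 = 1520.00, centroid at (55.50, 132.00).
ΣA = 4160.00 mm²
ΣAX̄ = (1120.00)(4.00) + (1520.00)(55.50) + (1520.00)(55.50) = 173200.00 mm³
ΣAȲ = (1120.00)(70.00) + (1520.00)(8.00) + (1520.00)(132.00) = 291200.00 mm³
X̄ = 173200.00 / 4160.00 = 41.63 mm
Ȳ = 291200.00 / 4160.00 = 70.00 mm

X̄ = 41.63 mm, Ȳ = 70.00 mm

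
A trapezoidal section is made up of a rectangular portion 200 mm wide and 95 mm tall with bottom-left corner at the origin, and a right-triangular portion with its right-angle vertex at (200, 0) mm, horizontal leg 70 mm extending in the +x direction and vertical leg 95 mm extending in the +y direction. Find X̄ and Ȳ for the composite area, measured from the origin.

X̄ = 118.37 mm, Ȳ = 45.14 mm

rectangular portion: A = 200 × 95 = 19000.00, centroid at (100.00, 47.50).
triangular portion: A = ½·70·95 = 3325.00, centroid at (223.33, 31.67).
ΣA = 22325.00 mm², ΣAX̄ = 2642583.33 mm³, ΣAȲ = 1007791.67 mm³.
X̄ = 2642583.33/22325.00 = 118.37 mm; Ȳ = 1007791.67/22325.00 = 45.14 mm.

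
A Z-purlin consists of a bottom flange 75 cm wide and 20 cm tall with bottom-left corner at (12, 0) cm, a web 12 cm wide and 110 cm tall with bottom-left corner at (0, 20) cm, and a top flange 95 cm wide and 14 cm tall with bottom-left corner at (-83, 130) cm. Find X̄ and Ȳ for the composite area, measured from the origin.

bottom flange: A = 75 × 20 = 1500.00, centroid at (49.50, 10.00).
web: A = 12 × 110 = 1320.00, centroid at (6.00, 75.00).
top flange: A = 95 × 14 = 1330.00, centroid at (-35.50, 137.00).
ΣA = 4150.00 cm², ΣAX̄ = 34955.00 cm³, ΣAȲ = 296210.00 cm³.
X̄ = 34955.00/4150.00 = 8.42 cm; Ȳ = 296210.00/4150.00 = 71.38 cm.

X̄ = 8.42 cm, Ȳ = 71.38 cm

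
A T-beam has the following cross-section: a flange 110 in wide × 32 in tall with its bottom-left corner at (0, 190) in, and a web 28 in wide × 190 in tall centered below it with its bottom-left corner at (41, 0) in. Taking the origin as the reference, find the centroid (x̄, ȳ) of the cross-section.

x̄ = 55.00 in, ȳ = 139.20 in

Part | A | x̄ᵢ | ȳᵢ | A·x̄ᵢ | A·ȳᵢ
web | 5320.00 | 55.00 | 95.00 | 292600.00 | 505400.00
flange | 3520.00 | 55.00 | 206.00 | 193600.00 | 725120.00
Σ | 8840.00 |  |  | 486200.00 | 1230520.00
x̄ = 486200.00 / 8840.00 = 55.00 in
ȳ = 1230520.00 / 8840.00 = 139.20 in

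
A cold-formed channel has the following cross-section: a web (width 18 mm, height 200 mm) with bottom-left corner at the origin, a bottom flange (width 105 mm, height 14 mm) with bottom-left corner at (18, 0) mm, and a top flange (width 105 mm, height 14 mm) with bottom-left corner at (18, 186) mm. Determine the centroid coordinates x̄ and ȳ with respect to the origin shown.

web: A = 18 × 200 = 3600.00, centroid at (9.00, 100.00).
bottom flange: A = 105 × 14 = 1470.00, centroid at (70.50, 7.00).
top flange: A = 105 × 14 = 1470.00, centroid at (70.50, 193.00).
ΣA = 6540.00 mm²
ΣAx̄ = (3600.00)(9.00) + (1470.00)(70.50) + (1470.00)(70.50) = 239670.00 mm³
ΣAȳ = (3600.00)(100.00) + (1470.00)(7.00) + (1470.00)(193.00) = 654000.00 mm³
x̄ = 239670.00 / 6540.00 = 36.65 mm
ȳ = 654000.00 / 6540.00 = 100.00 mm

x̄ = 36.65 mm, ȳ = 100.00 mm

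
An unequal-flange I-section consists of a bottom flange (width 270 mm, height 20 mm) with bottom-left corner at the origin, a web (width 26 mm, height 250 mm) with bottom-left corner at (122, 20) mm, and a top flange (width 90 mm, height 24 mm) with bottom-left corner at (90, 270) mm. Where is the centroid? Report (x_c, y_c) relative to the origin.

x_c = 135.00 mm, y_c = 114.20 mm

bottom flange: A = 270 × 20 = 5400.00, centroid at (135.00, 10.00).
web: A = 26 × 250 = 6500.00, centroid at (135.00, 145.00).
top flange: A = 90 × 24 = 2160.00, centroid at (135.00, 282.00).
ΣA = 14060.00 mm²
ΣAx_c = (5400.00)(135.00) + (6500.00)(135.00) + (2160.00)(135.00) = 1898100.00 mm³
ΣAy_c = (5400.00)(10.00) + (6500.00)(145.00) + (2160.00)(282.00) = 1605620.00 mm³
x_c = 1898100.00 / 14060.00 = 135.00 mm
y_c = 1605620.00 / 14060.00 = 114.20 mm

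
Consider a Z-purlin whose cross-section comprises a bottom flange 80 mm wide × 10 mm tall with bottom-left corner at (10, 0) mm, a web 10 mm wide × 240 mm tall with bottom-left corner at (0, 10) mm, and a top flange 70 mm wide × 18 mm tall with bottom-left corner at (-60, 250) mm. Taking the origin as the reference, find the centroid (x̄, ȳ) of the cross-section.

Part | A | x̄ᵢ | ȳᵢ | A·x̄ᵢ | A·ȳᵢ
bottom flange | 800.00 | 50.00 | 5.00 | 40000.00 | 4000.00
web | 2400.00 | 5.00 | 130.00 | 12000.00 | 312000.00
top flange | 1260.00 | -25.00 | 259.00 | -31500.00 | 326340.00
Σ | 4460.00 |  |  | 20500.00 | 642340.00
x̄ = 20500.00 / 4460.00 = 4.60 mm
ȳ = 642340.00 / 4460.00 = 144.02 mm

x̄ = 4.60 mm, ȳ = 144.02 mm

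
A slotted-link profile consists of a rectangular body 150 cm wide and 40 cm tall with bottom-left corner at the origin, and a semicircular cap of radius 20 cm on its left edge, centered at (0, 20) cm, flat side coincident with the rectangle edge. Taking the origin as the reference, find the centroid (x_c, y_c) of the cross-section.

rectangular body: A = 150 × 40 = 6000.00, centroid at (75.00, 20.00).
semicircular end: A = ½π·20² = 628.32, centroid at (-8.49, 20.00).
ΣA = 6628.32 cm²
ΣAx_c = (6000.00)(75.00) + (628.32)(-8.49) = 444666.67 cm³
ΣAy_c = (6000.00)(20.00) + (628.32)(20.00) = 132566.37 cm³
x_c = 444666.67 / 6628.32 = 67.09 cm
y_c = 132566.37 / 6628.32 = 20.00 cm

x_c = 67.09 cm, y_c = 20.00 cm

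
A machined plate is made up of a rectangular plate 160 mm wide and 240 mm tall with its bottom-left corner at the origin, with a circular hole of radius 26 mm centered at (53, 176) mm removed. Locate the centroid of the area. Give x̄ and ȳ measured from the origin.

x̄ = 81.58 mm, ȳ = 116.72 mm

Part | A | x̄ᵢ | ȳᵢ | A·x̄ᵢ | A·ȳᵢ
plate | 38400.00 | 80.00 | 120.00 | 3072000.00 | 4608000.00
hole | -2123.72 | 53.00 | 176.00 | -112556.98 | -373774.13
Σ | 36276.28 |  |  | 2959443.02 | 4234225.87
x̄ = 2959443.02 / 36276.28 = 81.58 mm
ȳ = 4234225.87 / 36276.28 = 116.72 mm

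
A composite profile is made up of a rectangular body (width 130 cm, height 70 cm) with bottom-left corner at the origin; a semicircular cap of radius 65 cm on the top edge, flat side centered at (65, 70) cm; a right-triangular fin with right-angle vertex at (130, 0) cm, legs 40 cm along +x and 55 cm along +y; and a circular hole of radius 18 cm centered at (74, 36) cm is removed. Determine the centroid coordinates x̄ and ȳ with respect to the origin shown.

x̄ = 69.87 cm, ȳ = 60.03 cm

rectangular body: A = 130 × 70 = 9100.00, centroid at (65.00, 35.00).
semicircular top: A = ½π·65² = 6636.61, centroid at (65.00, 97.59).
triangular fin: A = ½·40·55 = 1100.00, centroid at (143.33, 18.33).
hole: A = −π·18² = -1017.88, centroid at (74.00, 36.00).
ΣA = 15818.74 cm²
ΣAx̄ = (9100.00)(65.00) + (6636.61)(65.00) + (1100.00)(143.33) + (-1017.88)(74.00) = 1105223.78 cm³
ΣAȳ = (9100.00)(35.00) + (6636.61)(97.59) + (1100.00)(18.33) + (-1017.88)(36.00) = 949669.48 cm³
x̄ = 1105223.78 / 15818.74 = 69.87 cm
ȳ = 949669.48 / 15818.74 = 60.03 cm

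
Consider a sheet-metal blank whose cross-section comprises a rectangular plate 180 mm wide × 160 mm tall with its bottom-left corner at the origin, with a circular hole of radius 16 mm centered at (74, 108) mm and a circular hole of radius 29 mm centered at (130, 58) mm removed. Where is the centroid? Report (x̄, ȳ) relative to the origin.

Part | A | x̄ᵢ | ȳᵢ | A·x̄ᵢ | A·ȳᵢ
plate | 28800.00 | 90.00 | 80.00 | 2592000.00 | 2304000.00
hole 1 | -804.25 | 74.00 | 108.00 | -59514.33 | -86858.75
hole 2 | -2642.08 | 130.00 | 58.00 | -343470.32 | -153240.61
Σ | 25353.67 |  |  | 2189015.34 | 2063900.64
x̄ = 2189015.34 / 25353.67 = 86.34 mm
ȳ = 2063900.64 / 25353.67 = 81.40 mm

x̄ = 86.34 mm, ȳ = 81.40 mm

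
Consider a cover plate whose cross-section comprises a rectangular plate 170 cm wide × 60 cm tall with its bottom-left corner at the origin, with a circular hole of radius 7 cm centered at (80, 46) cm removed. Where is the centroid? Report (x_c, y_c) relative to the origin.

x_c = 85.08 cm, y_c = 29.75 cm

Part | A | x̄ᵢ | ȳᵢ | A·x̄ᵢ | A·ȳᵢ
plate | 10200.00 | 85.00 | 30.00 | 867000.00 | 306000.00
hole | -153.94 | 80.00 | 46.00 | -12315.04 | -7081.15
Σ | 10046.06 |  |  | 854684.96 | 298918.85
x_c = 854684.96 / 10046.06 = 85.08 cm
y_c = 298918.85 / 10046.06 = 29.75 cm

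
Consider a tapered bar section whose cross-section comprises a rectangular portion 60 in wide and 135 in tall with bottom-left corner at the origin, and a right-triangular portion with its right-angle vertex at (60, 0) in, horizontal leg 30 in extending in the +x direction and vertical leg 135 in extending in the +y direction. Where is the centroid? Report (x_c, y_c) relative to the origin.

x_c = 38.00 in, y_c = 63.00 in

rectangular portion: A = 60 × 135 = 8100.00, centroid at (30.00, 67.50).
triangular portion: A = ½·30·135 = 2025.00, centroid at (70.00, 45.00).
ΣA = 10125.00 in², ΣAx_c = 384750.00 in³, ΣAy_c = 637875.00 in³.
x_c = 384750.00/10125.00 = 38.00 in; y_c = 637875.00/10125.00 = 63.00 in.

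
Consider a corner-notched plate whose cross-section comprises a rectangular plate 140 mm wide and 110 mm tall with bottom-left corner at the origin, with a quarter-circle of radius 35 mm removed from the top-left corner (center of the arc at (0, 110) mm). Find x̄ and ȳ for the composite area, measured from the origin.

x̄ = 73.67 mm, ȳ = 52.32 mm

plate: A = 140 × 110 = 15400.00, centroid at (70.00, 55.00).
removed quarter-circle: A = −¼π·35² = -962.11, centroid at (14.85, 95.15).
ΣA = 14437.89 mm², ΣAx̄ = 1063708.33 mm³, ΣAȳ = 755459.26 mm³.
x̄ = 1063708.33/14437.89 = 73.67 mm; ȳ = 755459.26/14437.89 = 52.32 mm.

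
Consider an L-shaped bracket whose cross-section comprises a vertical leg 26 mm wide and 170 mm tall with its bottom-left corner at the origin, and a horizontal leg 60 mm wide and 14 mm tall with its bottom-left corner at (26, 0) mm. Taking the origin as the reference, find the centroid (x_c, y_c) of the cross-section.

vertical leg: A = 26 × 170 = 4420.00, centroid at (13.00, 85.00).
horizontal leg: A = 60 × 14 = 840.00, centroid at (56.00, 7.00).
ΣA = 5260.00 mm²
ΣAx_c = (4420.00)(13.00) + (840.00)(56.00) = 104500.00 mm³
ΣAy_c = (4420.00)(85.00) + (840.00)(7.00) = 381580.00 mm³
x_c = 104500.00 / 5260.00 = 19.87 mm
y_c = 381580.00 / 5260.00 = 72.54 mm

x_c = 19.87 mm, y_c = 72.54 mm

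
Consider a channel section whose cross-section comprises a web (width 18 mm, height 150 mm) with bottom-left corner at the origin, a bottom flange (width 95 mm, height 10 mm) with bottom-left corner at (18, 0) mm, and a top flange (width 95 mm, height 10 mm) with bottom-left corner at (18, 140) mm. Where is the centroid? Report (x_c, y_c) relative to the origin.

x_c = 32.34 mm, y_c = 75.00 mm

web: A = 18 × 150 = 2700.00, centroid at (9.00, 75.00).
bottom flange: A = 95 × 10 = 950.00, centroid at (65.50, 5.00).
top flange: A = 95 × 10 = 950.00, centroid at (65.50, 145.00).
ΣA = 4600.00 mm²
ΣAx_c = (2700.00)(9.00) + (950.00)(65.50) + (950.00)(65.50) = 148750.00 mm³
ΣAy_c = (2700.00)(75.00) + (950.00)(5.00) + (950.00)(145.00) = 345000.00 mm³
x_c = 148750.00 / 4600.00 = 32.34 mm
y_c = 345000.00 / 4600.00 = 75.00 mm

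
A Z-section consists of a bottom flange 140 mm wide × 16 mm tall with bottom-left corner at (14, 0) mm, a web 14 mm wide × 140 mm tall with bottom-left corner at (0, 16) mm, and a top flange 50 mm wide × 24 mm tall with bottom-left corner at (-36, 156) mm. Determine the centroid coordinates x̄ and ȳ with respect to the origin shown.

bottom flange: A = 140 × 16 = 2240.00, centroid at (84.00, 8.00).
web: A = 14 × 140 = 1960.00, centroid at (7.00, 86.00).
top flange: A = 50 × 24 = 1200.00, centroid at (-11.00, 168.00).
ΣA = 5400.00 mm², ΣAx̄ = 188680.00 mm³, ΣAȳ = 388080.00 mm³.
x̄ = 188680.00/5400.00 = 34.94 mm; ȳ = 388080.00/5400.00 = 71.87 mm.

x̄ = 34.94 mm, ȳ = 71.87 mm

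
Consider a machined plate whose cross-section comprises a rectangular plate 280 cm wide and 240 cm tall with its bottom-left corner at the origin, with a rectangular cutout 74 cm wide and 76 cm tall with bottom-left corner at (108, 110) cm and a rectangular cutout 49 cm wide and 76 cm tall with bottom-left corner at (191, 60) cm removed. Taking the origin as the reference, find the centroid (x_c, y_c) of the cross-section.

x_c = 134.65 cm, y_c = 118.69 cm

plate: A = 280 × 240 = 67200.00, centroid at (140.00, 120.00).
hole 1: A = −(74 × 76) = -5624.00, centroid at (145.00, 148.00).
hole 2: A = −(49 × 76) = -3724.00, centroid at (215.50, 98.00).
ΣA = 57852.00 cm²
ΣAx_c = (67200.00)(140.00) + (-5624.00)(145.00) + (-3724.00)(215.50) = 7789998.00 cm³
ΣAy_c = (67200.00)(120.00) + (-5624.00)(148.00) + (-3724.00)(98.00) = 6866696.00 cm³
x_c = 7789998.00 / 57852.00 = 134.65 cm
y_c = 6866696.00 / 57852.00 = 118.69 cm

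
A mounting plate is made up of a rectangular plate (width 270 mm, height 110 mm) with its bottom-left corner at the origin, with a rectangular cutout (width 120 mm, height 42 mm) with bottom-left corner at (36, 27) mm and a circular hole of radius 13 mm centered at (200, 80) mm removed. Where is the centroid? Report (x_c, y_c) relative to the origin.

plate: A = 270 × 110 = 29700.00, centroid at (135.00, 55.00).
hole 1: A = −(120 × 42) = -5040.00, centroid at (96.00, 48.00).
hole 2: A = −π·13² = -530.93, centroid at (200.00, 80.00).
ΣA = 24129.07 mm²
ΣAx_c = (29700.00)(135.00) + (-5040.00)(96.00) + (-530.93)(200.00) = 3419474.17 mm³
ΣAy_c = (29700.00)(55.00) + (-5040.00)(48.00) + (-530.93)(80.00) = 1349105.67 mm³
x_c = 3419474.17 / 24129.07 = 141.72 mm
y_c = 1349105.67 / 24129.07 = 55.91 mm

x_c = 141.72 mm, y_c = 55.91 mm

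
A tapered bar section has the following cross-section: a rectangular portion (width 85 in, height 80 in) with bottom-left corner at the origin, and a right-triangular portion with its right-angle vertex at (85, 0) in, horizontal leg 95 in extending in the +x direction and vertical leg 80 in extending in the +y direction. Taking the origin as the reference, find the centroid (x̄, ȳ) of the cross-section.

Part | A | x̄ᵢ | ȳᵢ | A·x̄ᵢ | A·ȳᵢ
rectangular portion | 6800.00 | 42.50 | 40.00 | 289000.00 | 272000.00
triangular portion | 3800.00 | 116.67 | 26.67 | 443333.33 | 101333.33
Σ | 10600.00 |  |  | 732333.33 | 373333.33
x̄ = 732333.33 / 10600.00 = 69.09 in
ȳ = 373333.33 / 10600.00 = 35.22 in

x̄ = 69.09 in, ȳ = 35.22 in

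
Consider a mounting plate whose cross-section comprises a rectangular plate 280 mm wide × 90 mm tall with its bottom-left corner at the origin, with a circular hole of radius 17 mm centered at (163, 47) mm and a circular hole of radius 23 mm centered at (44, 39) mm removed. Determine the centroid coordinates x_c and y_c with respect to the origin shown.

plate: A = 280 × 90 = 25200.00, centroid at (140.00, 45.00).
hole 1: A = −π·17² = -907.92, centroid at (163.00, 47.00).
hole 2: A = −π·23² = -1661.90, centroid at (44.00, 39.00).
ΣA = 22630.18 mm²
ΣAx_c = (25200.00)(140.00) + (-907.92)(163.00) + (-1661.90)(44.00) = 3306885.28 mm³
ΣAy_c = (25200.00)(45.00) + (-907.92)(47.00) + (-1661.90)(39.00) = 1026513.55 mm³
x_c = 3306885.28 / 22630.18 = 146.13 mm
y_c = 1026513.55 / 22630.18 = 45.36 mm

x_c = 146.13 mm, y_c = 45.36 mm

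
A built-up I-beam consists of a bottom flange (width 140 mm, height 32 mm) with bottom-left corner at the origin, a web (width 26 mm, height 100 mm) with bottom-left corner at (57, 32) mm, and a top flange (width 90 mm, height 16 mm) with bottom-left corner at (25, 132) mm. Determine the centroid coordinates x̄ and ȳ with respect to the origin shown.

x̄ = 70.00 mm, ȳ = 57.10 mm

bottom flange: A = 140 × 32 = 4480.00, centroid at (70.00, 16.00).
web: A = 26 × 100 = 2600.00, centroid at (70.00, 82.00).
top flange: A = 90 × 16 = 1440.00, centroid at (70.00, 140.00).
ΣA = 8520.00 mm²
ΣAx̄ = (4480.00)(70.00) + (2600.00)(70.00) + (1440.00)(70.00) = 596400.00 mm³
ΣAȳ = (4480.00)(16.00) + (2600.00)(82.00) + (1440.00)(140.00) = 486480.00 mm³
x̄ = 596400.00 / 8520.00 = 70.00 mm
ȳ = 486480.00 / 8520.00 = 57.10 mm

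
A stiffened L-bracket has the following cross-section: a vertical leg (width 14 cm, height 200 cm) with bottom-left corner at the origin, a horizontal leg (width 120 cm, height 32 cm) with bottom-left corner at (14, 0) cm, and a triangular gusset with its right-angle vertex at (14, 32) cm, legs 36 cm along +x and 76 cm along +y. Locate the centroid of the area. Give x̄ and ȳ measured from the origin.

vertical leg: A = 14 × 200 = 2800.00, centroid at (7.00, 100.00).
horizontal leg: A = 120 × 32 = 3840.00, centroid at (74.00, 16.00).
gusset: A = ½·36·76 = 1368.00, centroid at (26.00, 57.33).
ΣA = 8008.00 cm²
ΣAx̄ = (2800.00)(7.00) + (3840.00)(74.00) + (1368.00)(26.00) = 339328.00 cm³
ΣAȳ = (2800.00)(100.00) + (3840.00)(16.00) + (1368.00)(57.33) = 419872.00 cm³
x̄ = 339328.00 / 8008.00 = 42.37 cm
ȳ = 419872.00 / 8008.00 = 52.43 cm

x̄ = 42.37 cm, ȳ = 52.43 cm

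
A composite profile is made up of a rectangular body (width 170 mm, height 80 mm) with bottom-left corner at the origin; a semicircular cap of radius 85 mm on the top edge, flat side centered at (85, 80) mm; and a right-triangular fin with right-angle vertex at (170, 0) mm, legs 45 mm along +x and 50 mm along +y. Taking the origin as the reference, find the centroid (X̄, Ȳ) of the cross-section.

rectangular body: A = 170 × 80 = 13600.00, centroid at (85.00, 40.00).
semicircular top: A = ½π·85² = 11349.00, centroid at (85.00, 116.08).
triangular fin: A = ½·45·50 = 1125.00, centroid at (185.00, 16.67).
ΣA = 26074.00 mm²
ΣAX̄ = (13600.00)(85.00) + (11349.00)(85.00) + (1125.00)(185.00) = 2328790.29 mm³
ΣAȲ = (13600.00)(40.00) + (11349.00)(116.08) + (1125.00)(16.67) = 1880086.94 mm³
X̄ = 2328790.29 / 26074.00 = 89.31 mm
Ȳ = 1880086.94 / 26074.00 = 72.11 mm

X̄ = 89.31 mm, Ȳ = 72.11 mm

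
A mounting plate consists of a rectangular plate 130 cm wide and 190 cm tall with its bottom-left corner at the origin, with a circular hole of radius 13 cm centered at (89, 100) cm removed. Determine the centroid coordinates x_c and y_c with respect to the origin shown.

x_c = 64.47 cm, y_c = 94.89 cm

Part | A | x̄ᵢ | ȳᵢ | A·x̄ᵢ | A·ȳᵢ
plate | 24700.00 | 65.00 | 95.00 | 1605500.00 | 2346500.00
hole | -530.93 | 89.00 | 100.00 | -47252.70 | -53092.92
Σ | 24169.07 |  |  | 1558247.30 | 2293407.08
x_c = 1558247.30 / 24169.07 = 64.47 cm
y_c = 2293407.08 / 24169.07 = 94.89 cm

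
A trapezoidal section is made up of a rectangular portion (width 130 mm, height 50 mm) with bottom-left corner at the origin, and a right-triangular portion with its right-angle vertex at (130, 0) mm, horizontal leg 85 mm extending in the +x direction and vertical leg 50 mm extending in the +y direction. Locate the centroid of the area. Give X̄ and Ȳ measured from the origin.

X̄ = 88.00 mm, Ȳ = 22.95 mm

Part | A | x̄ᵢ | ȳᵢ | A·x̄ᵢ | A·ȳᵢ
rectangular portion | 6500.00 | 65.00 | 25.00 | 422500.00 | 162500.00
triangular portion | 2125.00 | 158.33 | 16.67 | 336458.33 | 35416.67
Σ | 8625.00 |  |  | 758958.33 | 197916.67
X̄ = 758958.33 / 8625.00 = 88.00 mm
Ȳ = 197916.67 / 8625.00 = 22.95 mm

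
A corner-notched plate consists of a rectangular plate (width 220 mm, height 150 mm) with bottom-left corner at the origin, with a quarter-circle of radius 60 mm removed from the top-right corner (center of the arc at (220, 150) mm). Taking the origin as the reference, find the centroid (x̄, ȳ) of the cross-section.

x̄ = 102.08 mm, ȳ = 70.36 mm

Part | A | x̄ᵢ | ȳᵢ | A·x̄ᵢ | A·ȳᵢ
plate | 33000.00 | 110.00 | 75.00 | 3630000.00 | 2475000.00
removed quarter-circle | -2827.43 | 194.54 | 124.54 | -550035.35 | -352115.01
Σ | 30172.57 |  |  | 3079964.65 | 2122884.99
x̄ = 3079964.65 / 30172.57 = 102.08 mm
ȳ = 2122884.99 / 30172.57 = 70.36 mm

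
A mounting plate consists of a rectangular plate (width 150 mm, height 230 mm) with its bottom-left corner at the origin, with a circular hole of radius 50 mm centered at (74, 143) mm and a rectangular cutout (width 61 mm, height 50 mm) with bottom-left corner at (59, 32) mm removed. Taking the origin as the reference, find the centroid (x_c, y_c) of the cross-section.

plate: A = 150 × 230 = 34500.00, centroid at (75.00, 115.00).
hole 1: A = −π·50² = -7853.98, centroid at (74.00, 143.00).
hole 2: A = −(61 × 50) = -3050.00, centroid at (89.50, 57.00).
ΣA = 23596.02 mm²
ΣAx_c = (34500.00)(75.00) + (-7853.98)(74.00) + (-3050.00)(89.50) = 1733330.36 mm³
ΣAy_c = (34500.00)(115.00) + (-7853.98)(143.00) + (-3050.00)(57.00) = 2670530.63 mm³
x_c = 1733330.36 / 23596.02 = 73.46 mm
y_c = 2670530.63 / 23596.02 = 113.18 mm

x_c = 73.46 mm, y_c = 113.18 mm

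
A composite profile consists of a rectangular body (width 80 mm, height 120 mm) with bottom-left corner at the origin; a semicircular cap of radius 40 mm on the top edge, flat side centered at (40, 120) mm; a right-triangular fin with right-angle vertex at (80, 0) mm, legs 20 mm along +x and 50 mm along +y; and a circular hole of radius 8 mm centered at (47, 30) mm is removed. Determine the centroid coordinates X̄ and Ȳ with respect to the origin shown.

X̄ = 41.77 mm, Ȳ = 74.33 mm

Part | A | x̄ᵢ | ȳᵢ | A·x̄ᵢ | A·ȳᵢ
rectangular body | 9600.00 | 40.00 | 60.00 | 384000.00 | 576000.00
semicircular top | 2513.27 | 40.00 | 136.98 | 100530.96 | 344259.56
triangular fin | 500.00 | 86.67 | 16.67 | 43333.33 | 8333.33
hole | -201.06 | 47.00 | 30.00 | -9449.91 | -6031.86
Σ | 12412.21 |  |  | 518414.39 | 922561.04
X̄ = 518414.39 / 12412.21 = 41.77 mm
Ȳ = 922561.04 / 12412.21 = 74.33 mm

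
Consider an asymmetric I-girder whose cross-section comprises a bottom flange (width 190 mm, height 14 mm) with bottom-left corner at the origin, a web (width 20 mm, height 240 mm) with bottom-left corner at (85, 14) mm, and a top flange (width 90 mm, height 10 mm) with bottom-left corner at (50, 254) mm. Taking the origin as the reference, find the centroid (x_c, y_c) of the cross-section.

bottom flange: A = 190 × 14 = 2660.00, centroid at (95.00, 7.00).
web: A = 20 × 240 = 4800.00, centroid at (95.00, 134.00).
top flange: A = 90 × 10 = 900.00, centroid at (95.00, 259.00).
ΣA = 8360.00 mm², ΣAx_c = 794200.00 mm³, ΣAy_c = 894920.00 mm³.
x_c = 794200.00/8360.00 = 95.00 mm; y_c = 894920.00/8360.00 = 107.05 mm.

x_c = 95.00 mm, y_c = 107.05 mm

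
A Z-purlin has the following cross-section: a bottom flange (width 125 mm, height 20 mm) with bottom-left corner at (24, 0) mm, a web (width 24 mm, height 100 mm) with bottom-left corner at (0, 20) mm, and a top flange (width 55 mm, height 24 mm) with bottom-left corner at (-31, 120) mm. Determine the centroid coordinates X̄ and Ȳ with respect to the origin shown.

bottom flange: A = 125 × 20 = 2500.00, centroid at (86.50, 10.00).
web: A = 24 × 100 = 2400.00, centroid at (12.00, 70.00).
top flange: A = 55 × 24 = 1320.00, centroid at (-3.50, 132.00).
ΣA = 6220.00 mm², ΣAX̄ = 240430.00 mm³, ΣAȲ = 367240.00 mm³.
X̄ = 240430.00/6220.00 = 38.65 mm; Ȳ = 367240.00/6220.00 = 59.04 mm.

X̄ = 38.65 mm, Ȳ = 59.04 mm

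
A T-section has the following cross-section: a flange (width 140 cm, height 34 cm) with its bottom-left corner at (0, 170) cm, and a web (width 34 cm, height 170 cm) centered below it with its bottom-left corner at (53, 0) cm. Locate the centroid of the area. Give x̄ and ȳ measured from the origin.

web: A = 34 × 170 = 5780.00, centroid at (70.00, 85.00).
flange: A = 140 × 34 = 4760.00, centroid at (70.00, 187.00).
ΣA = 10540.00 cm², ΣAx̄ = 737800.00 cm³, ΣAȳ = 1381420.00 cm³.
x̄ = 737800.00/10540.00 = 70.00 cm; ȳ = 1381420.00/10540.00 = 131.06 cm.

x̄ = 70.00 cm, ȳ = 131.06 cm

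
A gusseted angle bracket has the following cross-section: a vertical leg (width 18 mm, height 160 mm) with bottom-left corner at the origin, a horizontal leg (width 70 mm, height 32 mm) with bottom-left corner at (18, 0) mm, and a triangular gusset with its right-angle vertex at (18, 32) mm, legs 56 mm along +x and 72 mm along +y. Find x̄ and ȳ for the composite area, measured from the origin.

vertical leg: A = 18 × 160 = 2880.00, centroid at (9.00, 80.00).
horizontal leg: A = 70 × 32 = 2240.00, centroid at (53.00, 16.00).
gusset: A = ½·56·72 = 2016.00, centroid at (36.67, 56.00).
ΣA = 7136.00 mm²
ΣAx̄ = (2880.00)(9.00) + (2240.00)(53.00) + (2016.00)(36.67) = 218560.00 mm³
ΣAȳ = (2880.00)(80.00) + (2240.00)(16.00) + (2016.00)(56.00) = 379136.00 mm³
x̄ = 218560.00 / 7136.00 = 30.63 mm
ȳ = 379136.00 / 7136.00 = 53.13 mm

x̄ = 30.63 mm, ȳ = 53.13 mm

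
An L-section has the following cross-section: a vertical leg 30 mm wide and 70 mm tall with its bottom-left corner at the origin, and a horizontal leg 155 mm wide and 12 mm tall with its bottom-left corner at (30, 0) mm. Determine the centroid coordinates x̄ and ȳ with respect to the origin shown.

vertical leg: A = 30 × 70 = 2100.00, centroid at (15.00, 35.00).
horizontal leg: A = 155 × 12 = 1860.00, centroid at (107.50, 6.00).
ΣA = 3960.00 mm², ΣAx̄ = 231450.00 mm³, ΣAȳ = 84660.00 mm³.
x̄ = 231450.00/3960.00 = 58.45 mm; ȳ = 84660.00/3960.00 = 21.38 mm.

x̄ = 58.45 mm, ȳ = 21.38 mm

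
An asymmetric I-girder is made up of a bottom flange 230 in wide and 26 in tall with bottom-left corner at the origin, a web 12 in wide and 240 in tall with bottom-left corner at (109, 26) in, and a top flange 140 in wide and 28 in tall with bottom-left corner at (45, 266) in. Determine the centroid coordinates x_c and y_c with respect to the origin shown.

x_c = 115.00 in, y_c = 124.87 in

bottom flange: A = 230 × 26 = 5980.00, centroid at (115.00, 13.00).
web: A = 12 × 240 = 2880.00, centroid at (115.00, 146.00).
top flange: A = 140 × 28 = 3920.00, centroid at (115.00, 280.00).
ΣA = 12780.00 in²
ΣAx_c = (5980.00)(115.00) + (2880.00)(115.00) + (3920.00)(115.00) = 1469700.00 in³
ΣAy_c = (5980.00)(13.00) + (2880.00)(146.00) + (3920.00)(280.00) = 1595820.00 in³
x_c = 1469700.00 / 12780.00 = 115.00 in
y_c = 1595820.00 / 12780.00 = 124.87 in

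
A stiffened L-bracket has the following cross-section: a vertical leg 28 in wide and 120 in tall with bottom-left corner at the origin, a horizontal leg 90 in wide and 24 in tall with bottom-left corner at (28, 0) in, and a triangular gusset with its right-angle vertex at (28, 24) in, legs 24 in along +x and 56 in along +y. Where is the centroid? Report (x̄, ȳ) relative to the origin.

vertical leg: A = 28 × 120 = 3360.00, centroid at (14.00, 60.00).
horizontal leg: A = 90 × 24 = 2160.00, centroid at (73.00, 12.00).
gusset: A = ½·24·56 = 672.00, centroid at (36.00, 42.67).
ΣA = 6192.00 in², ΣAx̄ = 228912.00 in³, ΣAȳ = 256192.00 in³.
x̄ = 228912.00/6192.00 = 36.97 in; ȳ = 256192.00/6192.00 = 41.37 in.

x̄ = 36.97 in, ȳ = 41.37 in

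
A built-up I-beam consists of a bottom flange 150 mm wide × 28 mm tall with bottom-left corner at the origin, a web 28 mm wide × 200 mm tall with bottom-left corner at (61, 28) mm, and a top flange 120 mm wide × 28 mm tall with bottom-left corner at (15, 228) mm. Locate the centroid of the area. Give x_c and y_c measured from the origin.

x_c = 75.00 mm, y_c = 120.72 mm

bottom flange: A = 150 × 28 = 4200.00, centroid at (75.00, 14.00).
web: A = 28 × 200 = 5600.00, centroid at (75.00, 128.00).
top flange: A = 120 × 28 = 3360.00, centroid at (75.00, 242.00).
ΣA = 13160.00 mm², ΣAx_c = 987000.00 mm³, ΣAy_c = 1588720.00 mm³.
x_c = 987000.00/13160.00 = 75.00 mm; y_c = 1588720.00/13160.00 = 120.72 mm.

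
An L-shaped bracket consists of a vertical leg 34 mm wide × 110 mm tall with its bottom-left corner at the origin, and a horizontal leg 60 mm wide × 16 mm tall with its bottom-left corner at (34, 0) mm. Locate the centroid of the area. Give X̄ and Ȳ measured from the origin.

vertical leg: A = 34 × 110 = 3740.00, centroid at (17.00, 55.00).
horizontal leg: A = 60 × 16 = 960.00, centroid at (64.00, 8.00).
ΣA = 4700.00 mm², ΣAX̄ = 125020.00 mm³, ΣAȲ = 213380.00 mm³.
X̄ = 125020.00/4700.00 = 26.60 mm; Ȳ = 213380.00/4700.00 = 45.40 mm.

X̄ = 26.60 mm, Ȳ = 45.40 mm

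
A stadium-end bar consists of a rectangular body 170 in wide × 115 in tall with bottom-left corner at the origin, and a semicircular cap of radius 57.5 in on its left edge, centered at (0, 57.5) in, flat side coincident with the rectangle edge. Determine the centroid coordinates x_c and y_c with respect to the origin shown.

rectangular body: A = 170 × 115 = 19550.00, centroid at (85.00, 57.50).
semicircular end: A = ½π·57.5² = 5193.45, centroid at (-24.40, 57.50).
ΣA = 24743.45 in²
ΣAx_c = (19550.00)(85.00) + (5193.45)(-24.40) = 1535010.42 in³
ΣAy_c = (19550.00)(57.50) + (5193.45)(57.50) = 1422748.11 in³
x_c = 1535010.42 / 24743.45 = 62.04 in
y_c = 1422748.11 / 24743.45 = 57.50 in

x_c = 62.04 in, y_c = 57.50 in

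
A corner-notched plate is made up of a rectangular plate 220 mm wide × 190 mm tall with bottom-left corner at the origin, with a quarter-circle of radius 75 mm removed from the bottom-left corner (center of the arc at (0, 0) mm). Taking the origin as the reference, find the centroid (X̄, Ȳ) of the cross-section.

X̄ = 119.24 mm, Ȳ = 102.47 mm

Part | A | x̄ᵢ | ȳᵢ | A·x̄ᵢ | A·ȳᵢ
plate | 41800.00 | 110.00 | 95.00 | 4598000.00 | 3971000.00
removed quarter-circle | -4417.86 | 31.83 | 31.83 | -140625.00 | -140625.00
Σ | 37382.14 |  |  | 4457375.00 | 3830375.00
X̄ = 4457375.00 / 37382.14 = 119.24 mm
Ȳ = 3830375.00 / 37382.14 = 102.47 mm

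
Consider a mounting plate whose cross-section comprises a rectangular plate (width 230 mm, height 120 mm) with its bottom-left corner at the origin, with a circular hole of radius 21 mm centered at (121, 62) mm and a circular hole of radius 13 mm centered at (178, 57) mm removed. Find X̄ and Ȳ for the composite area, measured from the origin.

X̄ = 113.37 mm, Ȳ = 59.95 mm

plate: A = 230 × 120 = 27600.00, centroid at (115.00, 60.00).
hole 1: A = −π·21² = -1385.44, centroid at (121.00, 62.00).
hole 2: A = −π·13² = -530.93, centroid at (178.00, 57.00).
ΣA = 25683.63 mm²
ΣAX̄ = (27600.00)(115.00) + (-1385.44)(121.00) + (-530.93)(178.00) = 2911856.08 mm³
ΣAȲ = (27600.00)(60.00) + (-1385.44)(62.00) + (-530.93)(57.00) = 1539839.61 mm³
X̄ = 2911856.08 / 25683.63 = 113.37 mm
Ȳ = 1539839.61 / 25683.63 = 59.95 mm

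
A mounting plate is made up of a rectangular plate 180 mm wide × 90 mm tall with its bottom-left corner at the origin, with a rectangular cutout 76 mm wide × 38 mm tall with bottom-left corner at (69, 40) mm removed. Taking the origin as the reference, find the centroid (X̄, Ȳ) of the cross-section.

X̄ = 86.31 mm, Ȳ = 41.96 mm

Part | A | x̄ᵢ | ȳᵢ | A·x̄ᵢ | A·ȳᵢ
plate | 16200.00 | 90.00 | 45.00 | 1458000.00 | 729000.00
hole | -2888.00 | 107.00 | 59.00 | -309016.00 | -170392.00
Σ | 13312.00 |  |  | 1148984.00 | 558608.00
X̄ = 1148984.00 / 13312.00 = 86.31 mm
Ȳ = 558608.00 / 13312.00 = 41.96 mm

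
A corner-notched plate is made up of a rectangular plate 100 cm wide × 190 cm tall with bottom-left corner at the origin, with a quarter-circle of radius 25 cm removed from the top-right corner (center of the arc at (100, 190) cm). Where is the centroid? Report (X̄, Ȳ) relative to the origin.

X̄ = 48.96 cm, Ȳ = 92.76 cm

Part | A | x̄ᵢ | ȳᵢ | A·x̄ᵢ | A·ȳᵢ
plate | 19000.00 | 50.00 | 95.00 | 950000.00 | 1805000.00
removed quarter-circle | -490.87 | 89.39 | 179.39 | -43879.05 | -88057.70
Σ | 18509.13 |  |  | 906120.95 | 1716942.30
X̄ = 906120.95 / 18509.13 = 48.96 cm
Ȳ = 1716942.30 / 18509.13 = 92.76 cm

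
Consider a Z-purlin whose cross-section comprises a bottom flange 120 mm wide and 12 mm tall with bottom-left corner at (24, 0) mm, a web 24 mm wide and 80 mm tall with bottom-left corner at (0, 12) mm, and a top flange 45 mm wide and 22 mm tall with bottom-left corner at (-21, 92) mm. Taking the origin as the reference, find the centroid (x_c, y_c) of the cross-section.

bottom flange: A = 120 × 12 = 1440.00, centroid at (84.00, 6.00).
web: A = 24 × 80 = 1920.00, centroid at (12.00, 52.00).
top flange: A = 45 × 22 = 990.00, centroid at (1.50, 103.00).
ΣA = 4350.00 mm², ΣAx_c = 145485.00 mm³, ΣAy_c = 210450.00 mm³.
x_c = 145485.00/4350.00 = 33.44 mm; y_c = 210450.00/4350.00 = 48.38 mm.

x_c = 33.44 mm, y_c = 48.38 mm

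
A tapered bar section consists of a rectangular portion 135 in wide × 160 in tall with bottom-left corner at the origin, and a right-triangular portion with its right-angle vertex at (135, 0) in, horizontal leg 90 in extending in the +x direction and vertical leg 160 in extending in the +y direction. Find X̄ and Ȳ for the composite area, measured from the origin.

X̄ = 91.88 in, Ȳ = 73.33 in

rectangular portion: A = 135 × 160 = 21600.00, centroid at (67.50, 80.00).
triangular portion: A = ½·90·160 = 7200.00, centroid at (165.00, 53.33).
ΣA = 28800.00 in²
ΣAX̄ = (21600.00)(67.50) + (7200.00)(165.00) = 2646000.00 in³
ΣAȲ = (21600.00)(80.00) + (7200.00)(53.33) = 2112000.00 in³
X̄ = 2646000.00 / 28800.00 = 91.88 in
Ȳ = 2112000.00 / 28800.00 = 73.33 in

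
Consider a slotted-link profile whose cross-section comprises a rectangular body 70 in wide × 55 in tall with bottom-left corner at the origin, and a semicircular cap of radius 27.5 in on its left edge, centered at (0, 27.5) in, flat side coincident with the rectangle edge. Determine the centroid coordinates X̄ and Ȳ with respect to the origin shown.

X̄ = 24.00 in, Ȳ = 27.50 in

Part | A | x̄ᵢ | ȳᵢ | A·x̄ᵢ | A·ȳᵢ
rectangular body | 3850.00 | 35.00 | 27.50 | 134750.00 | 105875.00
semicircular end | 1187.91 | -11.67 | 27.50 | -13864.58 | 32667.65
Σ | 5037.91 |  |  | 120885.42 | 138542.65
X̄ = 120885.42 / 5037.91 = 24.00 in
Ȳ = 138542.65 / 5037.91 = 27.50 in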